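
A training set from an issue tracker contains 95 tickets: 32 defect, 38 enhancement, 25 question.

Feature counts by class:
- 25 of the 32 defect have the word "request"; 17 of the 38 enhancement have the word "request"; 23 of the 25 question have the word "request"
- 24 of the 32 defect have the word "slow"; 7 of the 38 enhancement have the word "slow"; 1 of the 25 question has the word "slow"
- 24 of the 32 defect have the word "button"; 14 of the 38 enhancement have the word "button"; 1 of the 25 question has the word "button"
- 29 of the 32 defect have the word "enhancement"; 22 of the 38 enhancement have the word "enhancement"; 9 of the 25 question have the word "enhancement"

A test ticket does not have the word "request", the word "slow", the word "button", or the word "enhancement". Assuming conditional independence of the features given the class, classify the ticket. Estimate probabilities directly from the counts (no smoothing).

defect: (32/95) × (7/32) × (8/32) × (8/32) × (3/32) ≈ 0.000431743
enhancement: (38/95) × (21/38) × (31/38) × (24/38) × (16/38) ≈ 0.0479554
question: (25/95) × (2/25) × (24/25) × (24/25) × (16/25) ≈ 0.0124173
Highest score → enhancement.

enhancement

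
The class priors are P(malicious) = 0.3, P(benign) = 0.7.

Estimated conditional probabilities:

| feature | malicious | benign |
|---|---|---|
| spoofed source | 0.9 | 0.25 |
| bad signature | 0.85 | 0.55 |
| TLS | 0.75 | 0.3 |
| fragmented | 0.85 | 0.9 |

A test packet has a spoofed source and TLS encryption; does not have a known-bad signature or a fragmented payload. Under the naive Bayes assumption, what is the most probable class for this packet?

malicious

malicious: 0.3 × 0.9 × (1−0.85) × 0.75 × (1−0.85) = 0.00455625
benign: 0.7 × 0.25 × (1−0.55) × 0.3 × (1−0.9) = 0.0023625
Highest score → malicious.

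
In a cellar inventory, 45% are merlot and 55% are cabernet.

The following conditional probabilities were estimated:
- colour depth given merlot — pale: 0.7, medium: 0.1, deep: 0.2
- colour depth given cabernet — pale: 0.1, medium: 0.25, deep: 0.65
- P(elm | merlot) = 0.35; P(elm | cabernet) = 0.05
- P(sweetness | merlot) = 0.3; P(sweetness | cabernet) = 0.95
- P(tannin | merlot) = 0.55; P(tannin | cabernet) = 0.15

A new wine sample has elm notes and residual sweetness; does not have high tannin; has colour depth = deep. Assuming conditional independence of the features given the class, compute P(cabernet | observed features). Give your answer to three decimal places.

0.772

merlot: 0.45 × 0.2 × 0.35 × 0.3 × (1−0.55) = 0.0042525
cabernet: 0.55 × 0.65 × 0.05 × 0.95 × (1−0.15) = 0.0144340625
P(cabernet | x) = 0.0144340625 / 0.0186865625 ≈ 0.772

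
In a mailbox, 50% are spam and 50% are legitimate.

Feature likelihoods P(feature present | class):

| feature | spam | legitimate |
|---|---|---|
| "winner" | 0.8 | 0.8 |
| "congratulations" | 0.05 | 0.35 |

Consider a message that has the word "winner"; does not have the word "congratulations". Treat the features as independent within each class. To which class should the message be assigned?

spam: 0.5 × 0.8 × (1−0.05) = 0.38
legitimate: 0.5 × 0.8 × (1−0.35) = 0.26
Highest score → spam.

spam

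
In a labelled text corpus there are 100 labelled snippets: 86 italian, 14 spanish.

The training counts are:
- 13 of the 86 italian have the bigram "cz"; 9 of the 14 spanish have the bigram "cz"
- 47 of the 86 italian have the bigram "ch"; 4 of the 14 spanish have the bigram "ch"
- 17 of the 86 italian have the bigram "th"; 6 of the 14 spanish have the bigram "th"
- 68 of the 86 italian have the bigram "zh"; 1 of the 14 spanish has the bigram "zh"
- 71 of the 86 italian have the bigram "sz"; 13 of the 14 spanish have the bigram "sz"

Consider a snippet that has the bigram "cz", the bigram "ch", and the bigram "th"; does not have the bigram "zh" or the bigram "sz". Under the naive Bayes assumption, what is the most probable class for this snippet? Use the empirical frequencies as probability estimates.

italian: (86/100) × (13/86) × (47/86) × (17/86) × (18/86) × (15/86) ≈ 0.000512696
spanish: (14/100) × (9/14) × (4/14) × (6/14) × (13/14) × (1/14) ≈ 0.000730945
Highest score → spanish.

spanish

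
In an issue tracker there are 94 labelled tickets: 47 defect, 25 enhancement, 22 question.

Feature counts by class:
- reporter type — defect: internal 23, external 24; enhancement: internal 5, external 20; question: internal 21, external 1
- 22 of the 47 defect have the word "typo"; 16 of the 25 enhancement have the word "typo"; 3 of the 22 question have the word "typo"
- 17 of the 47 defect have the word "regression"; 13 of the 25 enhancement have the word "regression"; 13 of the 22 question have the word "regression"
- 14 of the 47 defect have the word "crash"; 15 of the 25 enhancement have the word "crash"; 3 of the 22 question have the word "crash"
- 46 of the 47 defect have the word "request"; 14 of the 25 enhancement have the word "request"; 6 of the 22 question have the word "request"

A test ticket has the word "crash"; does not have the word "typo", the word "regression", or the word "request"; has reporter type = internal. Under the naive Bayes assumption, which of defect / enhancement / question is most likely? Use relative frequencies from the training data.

defect: (47/94) × (23/47) × (25/47) × (30/47) × (14/47) × (1/47) ≈ 0.000526499
enhancement: (25/94) × (5/25) × (9/25) × (12/25) × (15/25) × (11/25) ≈ 0.00242655
question: (22/94) × (21/22) × (19/22) × (9/22) × (3/22) × (16/22) ≈ 0.00782777
Highest score → question.

question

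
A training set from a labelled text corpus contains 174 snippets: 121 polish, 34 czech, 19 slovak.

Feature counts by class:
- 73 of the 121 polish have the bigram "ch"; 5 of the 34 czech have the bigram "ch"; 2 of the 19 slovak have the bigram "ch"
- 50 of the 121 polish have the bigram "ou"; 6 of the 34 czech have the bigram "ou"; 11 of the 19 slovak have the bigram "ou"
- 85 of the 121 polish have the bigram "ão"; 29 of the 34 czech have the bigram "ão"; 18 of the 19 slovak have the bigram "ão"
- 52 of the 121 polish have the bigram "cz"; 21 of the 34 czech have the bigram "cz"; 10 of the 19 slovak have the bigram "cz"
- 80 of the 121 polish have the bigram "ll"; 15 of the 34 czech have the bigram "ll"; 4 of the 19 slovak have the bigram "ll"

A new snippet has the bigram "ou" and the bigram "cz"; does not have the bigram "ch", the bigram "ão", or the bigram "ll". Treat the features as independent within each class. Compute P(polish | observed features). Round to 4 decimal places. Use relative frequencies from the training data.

polish: (121/174) × (48/121) × (50/121) × (36/121) × (52/121) × (41/121) ≈ 0.00493867
czech: (34/174) × (29/34) × (6/34) × (5/34) × (21/34) × (19/34) ≈ 0.00149289
slovak: (19/174) × (17/19) × (11/19) × (1/19) × (10/19) × (15/19) ≈ 0.001237
P(polish | x) = 0.00493867 / 0.00766856 ≈ 0.6440

0.6440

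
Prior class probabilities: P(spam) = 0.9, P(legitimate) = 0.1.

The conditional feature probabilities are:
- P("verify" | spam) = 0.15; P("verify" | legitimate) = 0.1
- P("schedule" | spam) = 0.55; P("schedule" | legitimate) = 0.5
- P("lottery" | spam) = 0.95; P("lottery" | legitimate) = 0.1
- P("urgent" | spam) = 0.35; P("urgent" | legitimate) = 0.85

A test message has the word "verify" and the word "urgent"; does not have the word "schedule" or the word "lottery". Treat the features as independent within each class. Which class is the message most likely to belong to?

spam: 0.9 × 0.15 × (1−0.55) × (1−0.95) × 0.35 = 0.001063125
legitimate: 0.1 × 0.1 × (1−0.5) × (1−0.1) × 0.85 = 0.003825
Highest score → legitimate.

legitimate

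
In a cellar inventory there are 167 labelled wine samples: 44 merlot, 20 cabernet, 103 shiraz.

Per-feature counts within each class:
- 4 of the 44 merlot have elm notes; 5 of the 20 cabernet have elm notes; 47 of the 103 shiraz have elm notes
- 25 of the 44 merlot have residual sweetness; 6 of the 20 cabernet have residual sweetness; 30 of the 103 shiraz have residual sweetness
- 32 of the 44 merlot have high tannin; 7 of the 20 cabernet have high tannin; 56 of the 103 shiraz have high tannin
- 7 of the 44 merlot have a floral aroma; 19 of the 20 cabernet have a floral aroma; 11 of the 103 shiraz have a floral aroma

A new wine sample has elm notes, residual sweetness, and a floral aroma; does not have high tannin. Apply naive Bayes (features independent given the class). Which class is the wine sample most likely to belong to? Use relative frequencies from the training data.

merlot: (44/167) × (4/44) × (25/44) × (12/44) × (7/44) ≈ 0.000590479
cabernet: (20/167) × (5/20) × (6/20) × (13/20) × (19/20) ≈ 0.00554641
shiraz: (103/167) × (47/103) × (30/103) × (47/103) × (11/103) ≈ 0.00399468
Highest score → cabernet.

cabernet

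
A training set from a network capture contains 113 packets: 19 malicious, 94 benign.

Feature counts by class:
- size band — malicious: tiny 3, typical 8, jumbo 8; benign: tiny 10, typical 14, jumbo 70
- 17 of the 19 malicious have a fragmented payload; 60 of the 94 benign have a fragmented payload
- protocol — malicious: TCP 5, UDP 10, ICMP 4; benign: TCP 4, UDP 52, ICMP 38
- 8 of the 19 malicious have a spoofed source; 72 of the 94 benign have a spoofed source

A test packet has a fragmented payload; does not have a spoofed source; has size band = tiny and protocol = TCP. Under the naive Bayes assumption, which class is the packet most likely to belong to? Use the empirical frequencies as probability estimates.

malicious: (19/113) × (3/19) × (17/19) × (5/19) × (11/19) ≈ 0.00361904
benign: (94/113) × (10/94) × (60/94) × (4/94) × (22/94) ≈ 0.000562564
Highest score → malicious.

malicious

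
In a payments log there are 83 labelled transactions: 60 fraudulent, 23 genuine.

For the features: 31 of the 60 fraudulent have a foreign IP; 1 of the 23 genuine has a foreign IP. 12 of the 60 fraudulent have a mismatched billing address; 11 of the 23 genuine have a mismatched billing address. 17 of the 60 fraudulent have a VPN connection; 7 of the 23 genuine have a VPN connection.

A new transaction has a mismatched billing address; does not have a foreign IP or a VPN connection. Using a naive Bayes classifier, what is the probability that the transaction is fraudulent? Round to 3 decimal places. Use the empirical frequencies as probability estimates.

0.362

fraudulent: (60/83) × (29/60) × (12/60) × (43/60) ≈ 0.0500803
genuine: (23/83) × (22/23) × (11/23) × (16/23) ≈ 0.0881864
P(fraudulent | x) = 0.0500803 / 0.1382667 ≈ 0.362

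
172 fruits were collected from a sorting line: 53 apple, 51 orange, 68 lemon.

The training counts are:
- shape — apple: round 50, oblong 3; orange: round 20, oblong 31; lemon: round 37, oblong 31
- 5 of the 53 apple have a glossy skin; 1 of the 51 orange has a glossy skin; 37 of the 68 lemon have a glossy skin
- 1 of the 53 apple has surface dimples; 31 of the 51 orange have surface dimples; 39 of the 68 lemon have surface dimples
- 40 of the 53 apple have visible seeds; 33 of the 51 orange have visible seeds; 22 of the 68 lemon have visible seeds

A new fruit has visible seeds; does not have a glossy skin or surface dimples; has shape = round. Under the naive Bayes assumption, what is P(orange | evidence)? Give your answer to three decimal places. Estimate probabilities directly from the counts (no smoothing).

0.122

apple: (53/172) × (50/53) × (48/53) × (52/53) × (40/53) ≈ 0.194948
orange: (51/172) × (20/51) × (50/51) × (20/51) × (33/51) ≈ 0.0289271
lemon: (68/172) × (37/68) × (31/68) × (29/68) × (22/68) ≈ 0.013531
P(orange | x) = 0.0289271 / 0.2374061 ≈ 0.122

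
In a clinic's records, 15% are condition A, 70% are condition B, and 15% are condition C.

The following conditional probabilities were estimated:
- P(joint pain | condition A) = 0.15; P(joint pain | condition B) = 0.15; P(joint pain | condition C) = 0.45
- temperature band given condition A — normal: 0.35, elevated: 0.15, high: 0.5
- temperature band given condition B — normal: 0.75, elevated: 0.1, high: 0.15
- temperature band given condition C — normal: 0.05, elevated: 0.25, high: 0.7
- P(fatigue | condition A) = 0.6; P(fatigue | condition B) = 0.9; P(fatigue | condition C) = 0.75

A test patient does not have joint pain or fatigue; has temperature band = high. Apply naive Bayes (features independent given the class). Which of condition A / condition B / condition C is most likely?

condition A: 0.15 × (1−0.15) × 0.5 × (1−0.6) = 0.0255
condition B: 0.7 × (1−0.15) × 0.15 × (1−0.9) = 0.008925
condition C: 0.15 × (1−0.45) × 0.7 × (1−0.75) = 0.0144375
Highest score → condition A.

condition A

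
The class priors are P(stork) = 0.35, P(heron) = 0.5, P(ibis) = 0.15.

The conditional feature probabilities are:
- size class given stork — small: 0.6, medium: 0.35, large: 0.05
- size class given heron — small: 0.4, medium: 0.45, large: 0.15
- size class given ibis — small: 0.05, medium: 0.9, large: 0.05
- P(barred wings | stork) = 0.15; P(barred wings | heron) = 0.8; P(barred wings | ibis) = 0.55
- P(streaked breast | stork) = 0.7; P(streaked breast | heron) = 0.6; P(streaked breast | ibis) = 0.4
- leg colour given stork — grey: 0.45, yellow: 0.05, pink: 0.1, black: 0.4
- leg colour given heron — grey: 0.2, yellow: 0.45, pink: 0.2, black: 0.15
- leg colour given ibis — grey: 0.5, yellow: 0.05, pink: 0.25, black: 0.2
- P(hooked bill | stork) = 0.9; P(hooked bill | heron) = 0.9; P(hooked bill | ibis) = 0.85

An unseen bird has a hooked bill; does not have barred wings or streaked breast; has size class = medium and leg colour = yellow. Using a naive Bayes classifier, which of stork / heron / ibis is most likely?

heron

stork: 0.35 × 0.35 × (1−0.15) × (1−0.7) × 0.05 × 0.9 = 0.0014056875
heron: 0.5 × 0.45 × (1−0.8) × (1−0.6) × 0.45 × 0.9 = 0.00729
ibis: 0.15 × 0.9 × (1−0.55) × (1−0.4) × 0.05 × 0.85 = 0.001549125
Highest score → heron.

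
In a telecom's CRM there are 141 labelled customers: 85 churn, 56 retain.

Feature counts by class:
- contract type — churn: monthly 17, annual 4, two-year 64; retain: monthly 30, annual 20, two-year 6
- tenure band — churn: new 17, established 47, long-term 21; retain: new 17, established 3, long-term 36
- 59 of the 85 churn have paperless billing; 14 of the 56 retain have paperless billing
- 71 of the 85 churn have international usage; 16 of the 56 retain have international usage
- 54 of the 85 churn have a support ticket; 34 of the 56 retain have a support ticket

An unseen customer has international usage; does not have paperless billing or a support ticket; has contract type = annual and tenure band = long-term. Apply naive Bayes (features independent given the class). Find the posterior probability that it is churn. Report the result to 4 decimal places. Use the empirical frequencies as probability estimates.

churn: (85/141) × (4/85) × (21/85) × (26/85) × (71/85) × (31/85) ≈ 0.000653097
retain: (56/141) × (20/56) × (36/56) × (42/56) × (16/56) × (22/56) ≈ 0.00767632
P(churn | x) = 0.000653097 / 0.008329417 ≈ 0.0784

0.0784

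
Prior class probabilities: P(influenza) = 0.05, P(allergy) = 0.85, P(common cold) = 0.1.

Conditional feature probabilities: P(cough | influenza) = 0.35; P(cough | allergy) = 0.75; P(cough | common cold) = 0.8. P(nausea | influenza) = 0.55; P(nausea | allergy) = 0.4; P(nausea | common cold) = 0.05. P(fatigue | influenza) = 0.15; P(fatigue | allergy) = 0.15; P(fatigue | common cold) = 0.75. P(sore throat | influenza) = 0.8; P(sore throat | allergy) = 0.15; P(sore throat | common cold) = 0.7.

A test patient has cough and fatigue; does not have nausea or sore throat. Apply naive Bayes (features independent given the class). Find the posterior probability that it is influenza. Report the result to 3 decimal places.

0.004

influenza: 0.05 × 0.35 × (1−0.55) × 0.15 × (1−0.8) = 0.00023625
allergy: 0.85 × 0.75 × (1−0.4) × 0.15 × (1−0.15) = 0.04876875
common cold: 0.1 × 0.8 × (1−0.05) × 0.75 × (1−0.7) = 0.0171
P(influenza | x) = 0.00023625 / 0.066105 ≈ 0.004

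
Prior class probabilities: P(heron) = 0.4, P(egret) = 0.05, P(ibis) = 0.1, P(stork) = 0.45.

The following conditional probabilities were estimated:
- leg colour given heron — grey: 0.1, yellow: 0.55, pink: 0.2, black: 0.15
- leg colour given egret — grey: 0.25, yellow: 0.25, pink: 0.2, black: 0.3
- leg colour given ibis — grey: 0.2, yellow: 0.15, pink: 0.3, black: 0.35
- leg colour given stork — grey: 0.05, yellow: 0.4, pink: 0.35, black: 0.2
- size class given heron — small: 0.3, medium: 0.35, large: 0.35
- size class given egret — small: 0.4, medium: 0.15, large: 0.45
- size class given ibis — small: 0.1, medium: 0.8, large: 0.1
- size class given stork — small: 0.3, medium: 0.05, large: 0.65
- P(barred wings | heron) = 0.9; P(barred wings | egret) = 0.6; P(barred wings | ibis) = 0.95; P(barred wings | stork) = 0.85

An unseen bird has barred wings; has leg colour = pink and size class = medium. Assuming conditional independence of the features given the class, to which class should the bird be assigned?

heron: 0.4 × 0.2 × 0.35 × 0.9 = 0.0252
egret: 0.05 × 0.2 × 0.15 × 0.6 = 0.0009
ibis: 0.1 × 0.3 × 0.8 × 0.95 = 0.0228
stork: 0.45 × 0.35 × 0.05 × 0.85 = 0.00669375
Highest score → heron.

heron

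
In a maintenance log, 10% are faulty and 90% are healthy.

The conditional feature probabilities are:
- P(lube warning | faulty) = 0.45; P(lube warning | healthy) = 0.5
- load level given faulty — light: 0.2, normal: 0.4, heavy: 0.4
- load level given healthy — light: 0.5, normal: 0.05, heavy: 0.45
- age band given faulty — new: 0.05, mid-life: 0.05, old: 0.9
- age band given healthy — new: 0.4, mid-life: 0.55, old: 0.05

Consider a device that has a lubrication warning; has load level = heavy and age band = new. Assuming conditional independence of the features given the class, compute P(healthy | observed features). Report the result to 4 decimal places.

0.9890

faulty: 0.1 × 0.45 × 0.4 × 0.05 = 0.0009
healthy: 0.9 × 0.5 × 0.45 × 0.4 = 0.081
P(healthy | x) = 0.081 / 0.0819 ≈ 0.9890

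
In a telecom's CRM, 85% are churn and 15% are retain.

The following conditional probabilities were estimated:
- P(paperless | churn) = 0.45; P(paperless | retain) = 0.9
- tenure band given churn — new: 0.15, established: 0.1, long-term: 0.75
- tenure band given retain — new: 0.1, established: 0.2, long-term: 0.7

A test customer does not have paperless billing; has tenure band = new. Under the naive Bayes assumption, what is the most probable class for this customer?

churn

churn: 0.85 × (1−0.45) × 0.15 = 0.070125
retain: 0.15 × (1−0.9) × 0.1 = 0.0015
Highest score → churn.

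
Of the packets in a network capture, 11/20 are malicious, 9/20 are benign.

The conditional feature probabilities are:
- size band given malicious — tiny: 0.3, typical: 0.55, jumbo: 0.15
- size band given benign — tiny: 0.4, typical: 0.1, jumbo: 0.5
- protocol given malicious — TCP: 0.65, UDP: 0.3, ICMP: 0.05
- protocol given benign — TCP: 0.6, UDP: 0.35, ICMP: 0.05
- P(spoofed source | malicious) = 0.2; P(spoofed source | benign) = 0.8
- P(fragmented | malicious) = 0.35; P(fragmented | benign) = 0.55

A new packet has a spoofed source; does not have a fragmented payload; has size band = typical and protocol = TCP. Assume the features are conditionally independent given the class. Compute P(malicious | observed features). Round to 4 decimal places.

malicious: 0.55 × 0.55 × 0.65 × 0.2 × (1−0.35) = 0.02556125
benign: 0.45 × 0.1 × 0.6 × 0.8 × (1−0.55) = 0.00972
P(malicious | x) = 0.02556125 / 0.03528125 ≈ 0.7245

0.7245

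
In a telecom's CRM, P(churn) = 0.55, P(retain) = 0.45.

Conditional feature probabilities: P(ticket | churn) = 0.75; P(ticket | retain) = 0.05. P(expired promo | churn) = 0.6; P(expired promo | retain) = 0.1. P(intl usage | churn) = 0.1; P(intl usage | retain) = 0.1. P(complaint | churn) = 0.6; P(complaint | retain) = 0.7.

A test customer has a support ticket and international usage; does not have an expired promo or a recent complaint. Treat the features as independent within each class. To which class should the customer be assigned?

churn

churn: 0.55 × 0.75 × (1−0.6) × 0.1 × (1−0.6) = 0.0066
retain: 0.45 × 0.05 × (1−0.1) × 0.1 × (1−0.7) = 0.0006075
Highest score → churn.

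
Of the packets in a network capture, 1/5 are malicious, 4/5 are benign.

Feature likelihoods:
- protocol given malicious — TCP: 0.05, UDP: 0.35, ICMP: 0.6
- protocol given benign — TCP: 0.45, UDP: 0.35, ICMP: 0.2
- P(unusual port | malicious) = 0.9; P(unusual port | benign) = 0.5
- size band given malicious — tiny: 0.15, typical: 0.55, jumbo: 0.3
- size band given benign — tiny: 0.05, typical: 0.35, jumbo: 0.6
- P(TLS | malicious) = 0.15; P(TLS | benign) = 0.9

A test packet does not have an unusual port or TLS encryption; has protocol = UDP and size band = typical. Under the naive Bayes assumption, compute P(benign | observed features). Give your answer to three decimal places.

malicious: 0.2 × 0.35 × (1−0.9) × 0.55 × (1−0.15) = 0.0032725
benign: 0.8 × 0.35 × (1−0.5) × 0.35 × (1−0.9) = 0.0049
P(benign | x) = 0.0049 / 0.0081725 ≈ 0.600

0.600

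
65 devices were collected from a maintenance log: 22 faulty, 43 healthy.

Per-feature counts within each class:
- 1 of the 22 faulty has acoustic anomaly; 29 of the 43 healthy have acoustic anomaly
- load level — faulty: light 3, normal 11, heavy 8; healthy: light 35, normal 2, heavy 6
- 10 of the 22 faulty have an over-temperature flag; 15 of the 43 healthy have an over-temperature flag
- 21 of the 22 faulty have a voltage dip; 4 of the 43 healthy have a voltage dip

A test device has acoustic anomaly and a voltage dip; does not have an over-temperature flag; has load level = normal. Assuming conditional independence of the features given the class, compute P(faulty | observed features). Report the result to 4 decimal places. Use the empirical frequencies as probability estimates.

0.7611

faulty: (22/65) × (1/22) × (11/22) × (12/22) × (21/22) ≈ 0.00400509
healthy: (43/65) × (29/43) × (2/43) × (28/43) × (4/43) ≈ 0.00125698
P(faulty | x) = 0.00400509 / 0.00526207 ≈ 0.7611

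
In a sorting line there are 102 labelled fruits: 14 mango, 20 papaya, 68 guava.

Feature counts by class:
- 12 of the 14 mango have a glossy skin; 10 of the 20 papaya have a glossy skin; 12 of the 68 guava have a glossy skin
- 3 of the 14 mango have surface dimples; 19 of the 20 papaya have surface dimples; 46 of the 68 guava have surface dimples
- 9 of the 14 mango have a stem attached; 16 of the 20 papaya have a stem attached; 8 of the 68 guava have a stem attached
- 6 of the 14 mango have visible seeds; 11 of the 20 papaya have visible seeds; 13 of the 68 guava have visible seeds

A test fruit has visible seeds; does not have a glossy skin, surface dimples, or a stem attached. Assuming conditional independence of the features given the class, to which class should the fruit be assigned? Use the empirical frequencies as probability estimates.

guava

mango: (14/102) × (2/14) × (11/14) × (5/14) × (6/14) ≈ 0.00235809
papaya: (20/102) × (10/20) × (1/20) × (4/20) × (11/20) ≈ 0.000539216
guava: (68/102) × (56/68) × (22/68) × (60/68) × (13/68) ≈ 0.0299625
Highest score → guava.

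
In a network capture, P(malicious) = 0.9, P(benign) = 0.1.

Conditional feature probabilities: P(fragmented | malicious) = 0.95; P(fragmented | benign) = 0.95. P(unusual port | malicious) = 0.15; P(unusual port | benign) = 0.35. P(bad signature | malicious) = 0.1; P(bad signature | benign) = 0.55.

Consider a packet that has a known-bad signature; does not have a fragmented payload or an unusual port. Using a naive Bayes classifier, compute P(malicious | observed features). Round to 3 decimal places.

malicious: 0.9 × (1−0.95) × (1−0.15) × 0.1 = 0.003825
benign: 0.1 × (1−0.95) × (1−0.35) × 0.55 = 0.0017875
P(malicious | x) = 0.003825 / 0.0056125 ≈ 0.682

0.682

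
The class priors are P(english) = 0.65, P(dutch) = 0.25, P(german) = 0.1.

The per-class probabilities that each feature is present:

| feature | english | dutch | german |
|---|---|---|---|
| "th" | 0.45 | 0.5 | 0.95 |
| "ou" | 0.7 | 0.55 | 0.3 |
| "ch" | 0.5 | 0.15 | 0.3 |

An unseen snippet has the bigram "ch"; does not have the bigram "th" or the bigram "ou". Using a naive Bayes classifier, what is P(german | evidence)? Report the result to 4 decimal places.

0.0166

english: 0.65 × (1−0.45) × (1−0.7) × 0.5 = 0.053625
dutch: 0.25 × (1−0.5) × (1−0.55) × 0.15 = 0.0084375
german: 0.1 × (1−0.95) × (1−0.3) × 0.3 = 0.00105
P(german | x) = 0.00105 / 0.0631125 ≈ 0.0166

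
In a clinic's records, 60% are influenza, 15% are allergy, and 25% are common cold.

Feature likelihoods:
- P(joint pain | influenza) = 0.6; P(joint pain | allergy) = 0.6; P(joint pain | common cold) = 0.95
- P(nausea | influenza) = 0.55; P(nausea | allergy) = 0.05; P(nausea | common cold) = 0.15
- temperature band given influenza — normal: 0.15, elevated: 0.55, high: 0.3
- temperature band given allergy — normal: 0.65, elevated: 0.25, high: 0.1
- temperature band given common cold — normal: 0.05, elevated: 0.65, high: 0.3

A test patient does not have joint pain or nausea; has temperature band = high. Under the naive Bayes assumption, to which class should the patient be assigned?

influenza: 0.6 × (1−0.6) × (1−0.55) × 0.3 = 0.0324
allergy: 0.15 × (1−0.6) × (1−0.05) × 0.1 = 0.0057
common cold: 0.25 × (1−0.95) × (1−0.15) × 0.3 = 0.0031875
Highest score → influenza.

influenza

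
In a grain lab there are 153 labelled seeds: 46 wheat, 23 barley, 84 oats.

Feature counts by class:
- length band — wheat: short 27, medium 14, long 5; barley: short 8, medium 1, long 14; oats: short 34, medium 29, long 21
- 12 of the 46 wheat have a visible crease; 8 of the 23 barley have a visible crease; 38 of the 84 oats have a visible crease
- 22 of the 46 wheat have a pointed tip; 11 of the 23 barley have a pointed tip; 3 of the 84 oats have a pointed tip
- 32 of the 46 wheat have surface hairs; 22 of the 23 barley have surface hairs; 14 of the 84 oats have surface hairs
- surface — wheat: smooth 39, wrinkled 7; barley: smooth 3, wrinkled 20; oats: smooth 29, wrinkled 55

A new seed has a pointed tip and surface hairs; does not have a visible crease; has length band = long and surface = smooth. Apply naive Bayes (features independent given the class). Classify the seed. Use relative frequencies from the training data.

wheat: (46/153) × (5/46) × (34/46) × (22/46) × (32/46) × (39/46) ≈ 0.00681339
barley: (23/153) × (14/23) × (15/23) × (11/23) × (22/23) × (3/23) ≈ 0.00356085
oats: (84/153) × (21/84) × (46/84) × (3/84) × (14/84) × (29/84) ≈ 0.00015446
Highest score → wheat.

wheat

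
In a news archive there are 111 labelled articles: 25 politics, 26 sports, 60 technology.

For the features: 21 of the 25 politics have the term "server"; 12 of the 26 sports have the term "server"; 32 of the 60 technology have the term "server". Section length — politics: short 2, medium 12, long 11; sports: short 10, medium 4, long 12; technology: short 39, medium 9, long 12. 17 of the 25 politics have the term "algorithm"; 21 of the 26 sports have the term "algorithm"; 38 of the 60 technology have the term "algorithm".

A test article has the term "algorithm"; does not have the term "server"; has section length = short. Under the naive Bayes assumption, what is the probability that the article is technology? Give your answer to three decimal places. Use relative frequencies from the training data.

0.716

politics: (25/111) × (4/25) × (2/25) × (17/25) ≈ 0.00196036
sports: (26/111) × (14/26) × (10/26) × (21/26) ≈ 0.0391812
technology: (60/111) × (28/60) × (39/60) × (38/60) ≈ 0.103844
P(technology | x) = 0.103844 / 0.14498556 ≈ 0.716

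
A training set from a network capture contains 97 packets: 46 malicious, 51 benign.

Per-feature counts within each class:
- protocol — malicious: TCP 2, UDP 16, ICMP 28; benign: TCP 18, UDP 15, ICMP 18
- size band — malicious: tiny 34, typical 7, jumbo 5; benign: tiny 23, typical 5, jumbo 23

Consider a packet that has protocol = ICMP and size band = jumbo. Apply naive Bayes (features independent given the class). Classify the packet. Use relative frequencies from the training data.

malicious: (46/97) × (28/46) × (5/46) ≈ 0.0313761
benign: (51/97) × (18/51) × (23/51) ≈ 0.0836871
Highest score → benign.

benign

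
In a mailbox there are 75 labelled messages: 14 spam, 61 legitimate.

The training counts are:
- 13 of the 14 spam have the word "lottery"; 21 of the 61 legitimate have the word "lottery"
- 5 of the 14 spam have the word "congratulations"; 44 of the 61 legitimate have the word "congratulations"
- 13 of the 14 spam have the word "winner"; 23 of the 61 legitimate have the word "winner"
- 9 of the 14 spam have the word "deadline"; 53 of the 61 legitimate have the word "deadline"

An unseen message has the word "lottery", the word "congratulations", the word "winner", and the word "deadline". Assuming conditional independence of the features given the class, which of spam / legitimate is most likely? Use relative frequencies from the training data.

spam: (14/75) × (13/14) × (5/14) × (13/14) × (9/14) ≈ 0.0369534
legitimate: (61/75) × (21/61) × (44/61) × (23/61) × (53/61) ≈ 0.0661645
Highest score → legitimate.

legitimate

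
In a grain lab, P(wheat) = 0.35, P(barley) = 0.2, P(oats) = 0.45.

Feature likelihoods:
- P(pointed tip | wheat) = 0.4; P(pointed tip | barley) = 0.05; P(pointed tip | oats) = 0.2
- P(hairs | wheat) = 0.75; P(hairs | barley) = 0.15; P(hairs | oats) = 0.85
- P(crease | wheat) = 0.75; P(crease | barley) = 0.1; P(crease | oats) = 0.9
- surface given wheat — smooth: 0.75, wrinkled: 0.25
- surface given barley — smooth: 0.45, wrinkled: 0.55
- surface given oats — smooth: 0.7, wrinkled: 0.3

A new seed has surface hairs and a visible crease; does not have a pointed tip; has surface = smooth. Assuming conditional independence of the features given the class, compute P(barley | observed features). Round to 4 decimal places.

0.0045

wheat: 0.35 × (1−0.4) × 0.75 × 0.75 × 0.75 = 0.08859375
barley: 0.2 × (1−0.05) × 0.15 × 0.1 × 0.45 = 0.0012825
oats: 0.45 × (1−0.2) × 0.85 × 0.9 × 0.7 = 0.19278
P(barley | x) = 0.0012825 / 0.28265625 ≈ 0.0045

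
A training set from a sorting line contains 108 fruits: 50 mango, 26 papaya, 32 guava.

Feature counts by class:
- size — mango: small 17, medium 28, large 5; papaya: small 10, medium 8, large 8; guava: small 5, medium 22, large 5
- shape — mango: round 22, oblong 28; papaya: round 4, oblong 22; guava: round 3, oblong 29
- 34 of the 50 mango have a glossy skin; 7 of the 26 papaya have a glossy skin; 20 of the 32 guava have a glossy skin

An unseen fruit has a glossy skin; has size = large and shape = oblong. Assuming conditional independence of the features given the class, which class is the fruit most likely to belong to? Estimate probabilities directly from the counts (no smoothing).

mango: (50/108) × (5/50) × (28/50) × (34/50) ≈ 0.0176296
papaya: (26/108) × (8/26) × (22/26) × (7/26) ≈ 0.0168749
guava: (32/108) × (5/32) × (29/32) × (20/32) ≈ 0.0262225
Highest score → guava.

guava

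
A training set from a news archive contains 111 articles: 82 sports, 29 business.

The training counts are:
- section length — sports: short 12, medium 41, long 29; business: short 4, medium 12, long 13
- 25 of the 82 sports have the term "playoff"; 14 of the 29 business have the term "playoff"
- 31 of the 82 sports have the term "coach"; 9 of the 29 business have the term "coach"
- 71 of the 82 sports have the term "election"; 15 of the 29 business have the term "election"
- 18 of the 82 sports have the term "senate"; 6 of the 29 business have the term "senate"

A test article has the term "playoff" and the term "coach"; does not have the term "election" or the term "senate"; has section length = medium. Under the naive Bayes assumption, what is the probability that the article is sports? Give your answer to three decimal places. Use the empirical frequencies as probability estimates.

sports: (82/111) × (41/82) × (25/82) × (31/82) × (11/82) × (64/82) ≈ 0.00445738
business: (29/111) × (12/29) × (14/29) × (9/29) × (14/29) × (23/29) ≈ 0.00620144
P(sports | x) = 0.00445738 / 0.01065882 ≈ 0.418

0.418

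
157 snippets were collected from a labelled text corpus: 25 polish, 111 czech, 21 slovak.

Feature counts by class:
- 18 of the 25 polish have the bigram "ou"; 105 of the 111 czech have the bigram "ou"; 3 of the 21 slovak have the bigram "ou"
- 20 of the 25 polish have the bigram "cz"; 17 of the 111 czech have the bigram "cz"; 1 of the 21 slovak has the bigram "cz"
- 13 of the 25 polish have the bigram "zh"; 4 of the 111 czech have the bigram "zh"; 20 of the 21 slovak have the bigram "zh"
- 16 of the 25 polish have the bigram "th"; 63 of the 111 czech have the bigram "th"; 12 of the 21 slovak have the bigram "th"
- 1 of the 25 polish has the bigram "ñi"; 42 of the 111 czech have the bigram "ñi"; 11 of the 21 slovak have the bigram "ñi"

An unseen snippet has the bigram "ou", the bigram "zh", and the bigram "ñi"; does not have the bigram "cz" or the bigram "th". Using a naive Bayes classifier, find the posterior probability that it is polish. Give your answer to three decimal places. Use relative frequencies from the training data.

0.023

polish: (25/157) × (18/25) × (5/25) × (13/25) × (9/25) × (1/25) ≈ 0.000171699
czech: (111/157) × (105/111) × (94/111) × (4/111) × (48/111) × (42/111) ≈ 0.00333946
slovak: (21/157) × (3/21) × (20/21) × (20/21) × (9/21) × (11/21) ≈ 0.00389081
P(polish | x) = 0.000171699 / 0.007401969 ≈ 0.023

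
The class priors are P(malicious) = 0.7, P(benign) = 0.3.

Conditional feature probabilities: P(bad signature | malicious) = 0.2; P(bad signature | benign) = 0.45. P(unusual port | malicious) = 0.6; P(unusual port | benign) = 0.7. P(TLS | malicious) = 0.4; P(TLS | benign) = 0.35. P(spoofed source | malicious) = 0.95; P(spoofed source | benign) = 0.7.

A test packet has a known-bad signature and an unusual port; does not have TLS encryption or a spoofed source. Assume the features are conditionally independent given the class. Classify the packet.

benign

malicious: 0.7 × 0.2 × 0.6 × (1−0.4) × (1−0.95) = 0.00252
benign: 0.3 × 0.45 × 0.7 × (1−0.35) × (1−0.7) = 0.0184275
Highest score → benign.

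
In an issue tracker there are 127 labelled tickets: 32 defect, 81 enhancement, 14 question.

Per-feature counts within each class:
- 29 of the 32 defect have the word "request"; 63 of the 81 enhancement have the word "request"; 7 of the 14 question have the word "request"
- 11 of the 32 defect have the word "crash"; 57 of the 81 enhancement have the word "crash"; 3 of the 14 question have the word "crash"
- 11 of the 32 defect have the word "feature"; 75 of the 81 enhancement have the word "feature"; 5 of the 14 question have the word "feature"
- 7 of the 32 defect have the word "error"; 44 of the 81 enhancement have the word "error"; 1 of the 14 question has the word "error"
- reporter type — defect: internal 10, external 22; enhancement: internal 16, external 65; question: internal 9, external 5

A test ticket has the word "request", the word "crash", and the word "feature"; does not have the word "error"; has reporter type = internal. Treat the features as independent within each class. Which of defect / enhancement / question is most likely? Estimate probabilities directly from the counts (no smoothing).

enhancement

defect: (32/127) × (29/32) × (11/32) × (11/32) × (25/32) × (10/32) ≈ 0.00658749
enhancement: (81/127) × (63/81) × (57/81) × (75/81) × (37/81) × (16/81) ≈ 0.0291645
question: (14/127) × (7/14) × (3/14) × (5/14) × (13/14) × (9/14) ≈ 0.00251802
Highest score → enhancement.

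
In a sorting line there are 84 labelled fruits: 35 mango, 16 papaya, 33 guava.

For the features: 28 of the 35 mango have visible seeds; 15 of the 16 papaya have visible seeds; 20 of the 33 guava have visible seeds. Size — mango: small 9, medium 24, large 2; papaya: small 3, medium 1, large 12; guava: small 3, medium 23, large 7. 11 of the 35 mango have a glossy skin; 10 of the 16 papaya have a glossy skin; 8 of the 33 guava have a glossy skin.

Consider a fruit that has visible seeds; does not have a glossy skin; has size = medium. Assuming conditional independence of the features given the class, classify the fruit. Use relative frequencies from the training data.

mango: (35/84) × (28/35) × (24/35) × (24/35) ≈ 0.156735
papaya: (16/84) × (15/16) × (1/16) × (6/16) ≈ 0.00418527
guava: (33/84) × (20/33) × (23/33) × (25/33) ≈ 0.125716
Highest score → mango.

mango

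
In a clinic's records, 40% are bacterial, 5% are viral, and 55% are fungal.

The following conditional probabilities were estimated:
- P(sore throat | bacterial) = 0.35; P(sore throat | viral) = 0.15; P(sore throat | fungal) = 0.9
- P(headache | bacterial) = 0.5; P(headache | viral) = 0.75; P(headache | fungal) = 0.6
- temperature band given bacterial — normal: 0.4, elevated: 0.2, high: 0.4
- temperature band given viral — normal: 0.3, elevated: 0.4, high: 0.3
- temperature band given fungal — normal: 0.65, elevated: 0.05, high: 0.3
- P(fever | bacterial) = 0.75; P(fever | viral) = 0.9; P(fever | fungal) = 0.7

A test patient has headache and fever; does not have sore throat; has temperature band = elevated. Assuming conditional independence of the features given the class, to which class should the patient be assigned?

bacterial

bacterial: 0.4 × (1−0.35) × 0.5 × 0.2 × 0.75 = 0.0195
viral: 0.05 × (1−0.15) × 0.75 × 0.4 × 0.9 = 0.011475
fungal: 0.55 × (1−0.9) × 0.6 × 0.05 × 0.7 = 0.001155
Highest score → bacterial.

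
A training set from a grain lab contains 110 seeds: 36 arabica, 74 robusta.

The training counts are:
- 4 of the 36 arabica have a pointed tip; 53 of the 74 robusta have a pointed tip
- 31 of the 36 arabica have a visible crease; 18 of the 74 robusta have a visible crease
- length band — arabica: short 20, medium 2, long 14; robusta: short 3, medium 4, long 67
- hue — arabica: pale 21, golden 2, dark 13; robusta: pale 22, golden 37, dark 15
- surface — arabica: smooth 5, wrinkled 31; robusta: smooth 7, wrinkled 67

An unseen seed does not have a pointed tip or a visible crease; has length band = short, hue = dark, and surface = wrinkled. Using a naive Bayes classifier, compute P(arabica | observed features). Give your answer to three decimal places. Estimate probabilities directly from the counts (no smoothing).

arabica: (36/110) × (32/36) × (5/36) × (20/36) × (13/36) × (31/36) ≈ 0.00697995
robusta: (74/110) × (21/74) × (56/74) × (3/74) × (15/74) × (67/74) ≈ 0.00107492
P(arabica | x) = 0.00697995 / 0.00805487 ≈ 0.867

0.867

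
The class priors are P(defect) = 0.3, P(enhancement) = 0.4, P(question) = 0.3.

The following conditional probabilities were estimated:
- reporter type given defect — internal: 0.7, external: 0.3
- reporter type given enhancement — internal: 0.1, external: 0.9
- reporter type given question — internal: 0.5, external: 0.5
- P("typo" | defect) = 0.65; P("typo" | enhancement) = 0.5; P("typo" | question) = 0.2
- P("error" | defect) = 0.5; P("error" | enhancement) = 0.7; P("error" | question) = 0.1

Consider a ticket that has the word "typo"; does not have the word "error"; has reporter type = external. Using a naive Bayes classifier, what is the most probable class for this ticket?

enhancement

defect: 0.3 × 0.3 × 0.65 × (1−0.5) = 0.02925
enhancement: 0.4 × 0.9 × 0.5 × (1−0.7) = 0.054
question: 0.3 × 0.5 × 0.2 × (1−0.1) = 0.027
Highest score → enhancement.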